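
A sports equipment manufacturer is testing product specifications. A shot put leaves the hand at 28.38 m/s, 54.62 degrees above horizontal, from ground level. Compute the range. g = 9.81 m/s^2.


R = v^2 * sin(2*theta) / g
Convert angle to radians: theta = 54.62 deg = 0.9533 rad
sin(2*theta) = sin(1.9066) = 0.9441
R = 28.38^2 * 0.9441 / 9.81
R = 805.4244 * 0.9441 / 9.81 = 77.5167 m

77.5167 m


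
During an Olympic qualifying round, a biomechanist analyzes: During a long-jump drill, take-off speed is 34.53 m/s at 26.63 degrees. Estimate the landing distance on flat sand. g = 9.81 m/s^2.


R = v^2 * sin(2*theta) / g
Convert angle to radians: theta = 26.63 deg = 0.4648 rad
sin(2*theta) = sin(0.9296) = 0.8014
R = 34.53^2 * 0.8014 / 9.81
R = 1192.3209 * 0.8014 / 9.81 = 97.3982 m

97.3982 m


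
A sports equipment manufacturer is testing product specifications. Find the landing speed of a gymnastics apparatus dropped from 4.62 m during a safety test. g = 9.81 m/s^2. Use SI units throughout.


v = sqrt(2 * g * h)
v = sqrt(2 * 9.81 * 4.62)
v = sqrt(90.6444) = 9.5207 m/s

9.5207 m/s


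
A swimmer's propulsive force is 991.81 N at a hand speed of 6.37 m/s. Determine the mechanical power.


P = F * v
P = 991.81 * 6.37
P = 6317.8297 W

6317.8297 W


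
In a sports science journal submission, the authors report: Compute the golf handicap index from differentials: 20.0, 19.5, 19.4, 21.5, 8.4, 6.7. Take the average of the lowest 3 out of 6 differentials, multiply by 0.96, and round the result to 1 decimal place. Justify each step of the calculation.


All differentials: 20.0, 19.5, 19.4, 21.5, 8.4, 6.7
Sorted: 6.7, 8.4, 19.4, 19.5, 20.0, 21.5
Best 3: 6.7, 8.4, 19.4
Average of best = 34.5 / 3 = 11.5
Raw index = 11.5 * 0.96 = 11.04
Handicap index = round(11.04, 1) = 11.0

11.0


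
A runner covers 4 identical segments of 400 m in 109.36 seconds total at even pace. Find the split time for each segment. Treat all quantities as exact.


Split time = total_time / n_laps = 109.36 / 4
Split time = 27.34 s per lap

27.34 s


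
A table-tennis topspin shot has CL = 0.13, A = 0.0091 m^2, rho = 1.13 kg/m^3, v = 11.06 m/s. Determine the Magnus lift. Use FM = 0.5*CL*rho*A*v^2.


FM = 0.5 * CL * rho * A * v^2
FM = 0.5 * 0.13 * 1.13 * 0.0091 * 11.06^2
v^2 = 122.3236
FM = 0.5 * 0.13 * 1.13 * 0.0091 * 122.3236 = 0.0818 N

0.0818 N


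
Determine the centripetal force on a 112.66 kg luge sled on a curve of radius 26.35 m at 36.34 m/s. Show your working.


Fc = m * v^2 / r
v^2 = 36.34^2 = 1320.5956
Fc = 112.66 * 1320.5956 / 26.35
Fc = 148778.3003 / 26.35 = 5646.2353 N

5646.2353 N


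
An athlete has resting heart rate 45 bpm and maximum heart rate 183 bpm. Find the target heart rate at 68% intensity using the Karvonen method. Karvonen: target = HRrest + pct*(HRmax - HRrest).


Target = HRrest + pct*(HRmax - HRrest)
Heart rate reserve = HRmax - HRrest = 183 - 45 = 138 bpm
Fraction = 68% = 0.68
Target = 45 + 0.68 * 138
Target = 45 + 93.84 = 138.84 bpm

138.84 bpm


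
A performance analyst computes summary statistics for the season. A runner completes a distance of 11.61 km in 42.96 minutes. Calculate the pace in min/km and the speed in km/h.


Pace = time / distance = 42.96 min / 11.61 km = 3.7003 min/km
Speed = distance / time_in_hours = 11.61 / 0.716 hr
Speed = 16.2151 km/h

3.7003 min/km, 16.2151 km/h


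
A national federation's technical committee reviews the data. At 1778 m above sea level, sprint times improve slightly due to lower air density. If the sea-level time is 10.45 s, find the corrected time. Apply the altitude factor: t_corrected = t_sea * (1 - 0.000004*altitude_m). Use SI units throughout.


Correction factor = 1 - 0.000004 * 1778 = 0.992888
t_corrected = t_sea * factor = 10.45 * 0.992888
t_corrected = 10.3757 s

10.3757 s


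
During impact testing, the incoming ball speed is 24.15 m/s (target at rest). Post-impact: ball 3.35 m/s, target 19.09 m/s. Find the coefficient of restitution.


e = (v2_after - v1_after) / (v1_before - v2_before)
Numerator = 19.09 - 3.35 = 15.74
Denominator = 24.15 - 0 = 24.15
e = 15.74 / 24.15 = 0.6518

0.6518


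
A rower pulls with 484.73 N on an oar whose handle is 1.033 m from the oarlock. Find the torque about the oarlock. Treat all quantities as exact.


tau = F * d
tau = 484.73 * 1.033
tau = 500.7261 N*m

500.7261 N*m


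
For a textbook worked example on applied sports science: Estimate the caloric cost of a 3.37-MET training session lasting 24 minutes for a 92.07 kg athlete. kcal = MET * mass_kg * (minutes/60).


kcal = MET * mass * time_hr
Convert time: 24 min = 0.4 hr
kcal = 3.37 * 92.07 * 0.4
kcal = 124.1104 kcal

124.1104 kcal


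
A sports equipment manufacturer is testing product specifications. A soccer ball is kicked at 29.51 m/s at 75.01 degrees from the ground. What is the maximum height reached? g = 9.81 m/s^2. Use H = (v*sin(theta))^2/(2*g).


H = (v*sin(theta))^2 / (2*g)
vy = v*sin(theta) = 29.51 * sin(75.01 deg) = 28.5058 m/s
H = vy^2 / (2*g) = 812.5808 / (2*9.81)
H = 812.5808 / 19.62 = 41.4159 m

41.4159 m


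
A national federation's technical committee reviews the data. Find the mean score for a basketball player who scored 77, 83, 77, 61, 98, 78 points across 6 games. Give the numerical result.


Average = sum / n
Sum = 474
Average = 474 / 6 = 79

79


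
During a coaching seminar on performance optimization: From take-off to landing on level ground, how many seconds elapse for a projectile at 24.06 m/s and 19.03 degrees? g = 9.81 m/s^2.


T = 2*v*sin(theta)/g
sin(theta) = sin(19.03 deg) = 0.3261
T = 2*24.06*0.3261 / 9.81
T = 15.6902 / 9.81 = 1.5994 s

1.5994 s


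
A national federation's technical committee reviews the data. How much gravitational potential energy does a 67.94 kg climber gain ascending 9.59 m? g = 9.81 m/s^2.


PE = m * g * h
PE = 67.94 * 9.81 * 9.59
PE = 666.4914 * 9.59 = 6391.6525 J

6391.6525 J


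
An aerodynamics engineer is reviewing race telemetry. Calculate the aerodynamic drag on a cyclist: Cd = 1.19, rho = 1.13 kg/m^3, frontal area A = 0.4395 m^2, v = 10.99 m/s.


Fd = 0.5 * Cd * rho * A * v^2
Fd = 0.5 * 1.19 * 1.13 * 0.4395 * 10.99^2
v^2 = 120.7801
Fd = 0.5 * 1.19 * 1.13 * 0.4395 * 120.7801 = 35.6903 N

35.6903 N


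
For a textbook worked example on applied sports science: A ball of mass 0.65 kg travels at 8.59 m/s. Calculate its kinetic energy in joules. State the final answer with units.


KE = 0.5 * m * v^2
KE = 0.5 * 0.65 * 8.59^2
KE = 0.5 * 0.65 * 73.7881 = 23.9811 J

23.9811 J


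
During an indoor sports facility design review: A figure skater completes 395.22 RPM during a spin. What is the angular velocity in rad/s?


omega = RPM * 2 * pi / 60
omega = 395.22 * 2 * 3.14159 / 60
omega = 2483.2405 / 60 = 41.3873 rad/s

41.3873 rad/s


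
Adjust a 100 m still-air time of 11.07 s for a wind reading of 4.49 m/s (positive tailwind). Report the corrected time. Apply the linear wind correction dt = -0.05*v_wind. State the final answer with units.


dt = -0.05 * v_wind = -0.05 * 4.49 = -0.2245 s
t_corrected = t_still + dt = 11.07 + (-0.2245)
t_corrected = 10.8455 s

10.8455 s


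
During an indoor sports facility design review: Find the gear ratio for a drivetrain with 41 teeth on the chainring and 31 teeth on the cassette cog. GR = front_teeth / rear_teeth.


GR = front_teeth / rear_teeth
GR = 41 / 31
GR = 1.3226

1.3226


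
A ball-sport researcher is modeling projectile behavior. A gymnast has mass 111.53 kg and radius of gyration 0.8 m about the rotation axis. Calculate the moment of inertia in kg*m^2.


I = m * k^2
I = 111.53 * 0.8^2
I = 111.53 * 0.64 = 71.3792 kg*m^2

71.3792 kg*m^2


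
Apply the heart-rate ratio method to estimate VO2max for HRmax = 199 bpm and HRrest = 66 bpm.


VO2max = 15.3 * HRmax / HRrest
VO2max = 15.3 * 199 / 66
VO2max = 3044.7 / 66 = 46.1318 mL/kg/min

46.1318 mL/kg/min


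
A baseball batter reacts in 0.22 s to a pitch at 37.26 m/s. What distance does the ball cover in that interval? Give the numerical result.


d = v * t
d = 37.26 * 0.22
d = 8.1972 m

8.1972 m


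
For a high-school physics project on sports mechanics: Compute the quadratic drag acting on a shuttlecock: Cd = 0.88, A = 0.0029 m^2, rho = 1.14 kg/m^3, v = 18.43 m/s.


Fd = 0.5 * Cd * rho * A * v^2
Fd = 0.5 * 0.88 * 1.14 * 0.0029 * 18.43^2
v^2 = 339.6649
Fd = 0.5 * 0.88 * 1.14 * 0.0029 * 339.6649 = 0.4941 N

0.4941 N


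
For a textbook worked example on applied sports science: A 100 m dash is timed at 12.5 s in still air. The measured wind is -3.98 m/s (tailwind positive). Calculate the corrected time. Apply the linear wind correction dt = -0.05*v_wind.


dt = -0.05 * v_wind = -0.05 * -3.98 = 0.199 s
t_corrected = t_still + dt = 12.5 + (0.199)
t_corrected = 12.699 s

12.699 s


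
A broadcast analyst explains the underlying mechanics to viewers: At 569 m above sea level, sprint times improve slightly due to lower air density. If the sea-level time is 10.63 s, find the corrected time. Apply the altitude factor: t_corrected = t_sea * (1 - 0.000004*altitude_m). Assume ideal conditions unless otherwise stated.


Correction factor = 1 - 0.000004 * 569 = 0.997724
t_corrected = t_sea * factor = 10.63 * 0.997724
t_corrected = 10.6058 s

10.6058 s


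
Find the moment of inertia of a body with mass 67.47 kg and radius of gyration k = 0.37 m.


I = m * k^2
I = 67.47 * 0.37^2
I = 67.47 * 0.1369 = 9.2366 kg*m^2

9.2366 kg*m^2


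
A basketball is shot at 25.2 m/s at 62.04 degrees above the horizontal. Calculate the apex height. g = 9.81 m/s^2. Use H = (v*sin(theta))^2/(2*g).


H = (v*sin(theta))^2 / (2*g)
vy = v*sin(theta) = 25.2 * sin(62.04 deg) = 22.2585 m/s
H = vy^2 / (2*g) = 495.4423 / (2*9.81)
H = 495.4423 / 19.62 = 25.2519 m

25.2519 m


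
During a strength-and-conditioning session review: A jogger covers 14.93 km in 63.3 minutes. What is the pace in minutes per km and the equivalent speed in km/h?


Pace = time / distance = 63.3 min / 14.93 km = 4.2398 min/km
Speed = distance / time_in_hours = 14.93 / 1.055 hr
Speed = 14.1517 km/h

4.2398 min/km, 14.1517 km/h


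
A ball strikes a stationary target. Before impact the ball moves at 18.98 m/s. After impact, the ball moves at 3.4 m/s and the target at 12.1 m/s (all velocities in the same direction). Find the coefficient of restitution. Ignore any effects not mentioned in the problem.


e = (v2_after - v1_after) / (v1_before - v2_before)
Numerator = 12.1 - 3.4 = 8.7
Denominator = 18.98 - 0 = 18.98
e = 8.7 / 18.98 = 0.4584

0.4584


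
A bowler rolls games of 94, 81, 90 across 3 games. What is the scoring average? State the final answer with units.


Average = sum / n
Sum = 265
Average = 265 / 3 = 88.3333

88.3333


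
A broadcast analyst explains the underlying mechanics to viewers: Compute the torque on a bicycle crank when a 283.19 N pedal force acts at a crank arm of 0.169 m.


tau = F * d
tau = 283.19 * 0.169
tau = 47.8591 N*m

47.8591 N*m


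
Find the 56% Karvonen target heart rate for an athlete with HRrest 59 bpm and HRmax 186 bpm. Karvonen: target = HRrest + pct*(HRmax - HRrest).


Target = HRrest + pct*(HRmax - HRrest)
Heart rate reserve = HRmax - HRrest = 186 - 59 = 127 bpm
Fraction = 56% = 0.56
Target = 59 + 0.56 * 127
Target = 59 + 71.12 = 130.12 bpm

130.12 bpm


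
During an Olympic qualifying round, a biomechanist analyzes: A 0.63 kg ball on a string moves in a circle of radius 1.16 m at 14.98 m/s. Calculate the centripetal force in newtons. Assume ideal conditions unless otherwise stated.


Fc = m * v^2 / r
v^2 = 14.98^2 = 224.4004
Fc = 0.63 * 224.4004 / 1.16
Fc = 141.3723 / 1.16 = 121.8726 N

121.8726 N


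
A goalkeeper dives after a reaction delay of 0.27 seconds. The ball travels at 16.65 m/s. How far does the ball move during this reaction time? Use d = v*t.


d = v * t
d = 16.65 * 0.27
d = 4.4955 m

4.4955 m


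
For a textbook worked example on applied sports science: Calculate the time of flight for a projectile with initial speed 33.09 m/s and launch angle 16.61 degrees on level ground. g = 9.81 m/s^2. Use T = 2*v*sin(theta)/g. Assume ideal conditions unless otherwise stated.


T = 2*v*sin(theta)/g
sin(theta) = sin(16.61 deg) = 0.2859
T = 2*33.09*0.2859 / 9.81
T = 18.9179 / 9.81 = 1.9284 s

1.9284 s


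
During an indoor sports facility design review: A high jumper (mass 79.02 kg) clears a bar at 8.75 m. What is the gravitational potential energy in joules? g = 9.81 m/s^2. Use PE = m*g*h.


PE = m * g * h
PE = 79.02 * 9.81 * 8.75
PE = 775.1862 * 8.75 = 6782.8792 J

6782.8792 J


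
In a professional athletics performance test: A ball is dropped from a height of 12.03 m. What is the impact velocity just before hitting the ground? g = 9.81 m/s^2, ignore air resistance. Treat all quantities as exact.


v = sqrt(2 * g * h)
v = sqrt(2 * 9.81 * 12.03)
v = sqrt(236.0286) = 15.3632 m/s

15.3632 m/s


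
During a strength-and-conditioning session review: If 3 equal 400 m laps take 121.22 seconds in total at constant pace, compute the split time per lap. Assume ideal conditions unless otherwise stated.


Split time = total_time / n_laps = 121.22 / 3
Split time = 40.4067 s per lap

40.4067 s


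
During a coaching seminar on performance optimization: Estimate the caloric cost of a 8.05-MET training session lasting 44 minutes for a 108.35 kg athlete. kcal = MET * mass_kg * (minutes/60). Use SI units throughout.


kcal = MET * mass * time_hr
Convert time: 44 min = 0.7333 hr
kcal = 8.05 * 108.35 * 0.7333
kcal = 639.6262 kcal

639.6262 kcal


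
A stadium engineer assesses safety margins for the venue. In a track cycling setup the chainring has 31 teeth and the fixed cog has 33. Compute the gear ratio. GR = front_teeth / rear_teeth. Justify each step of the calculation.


GR = front_teeth / rear_teeth
GR = 31 / 33
GR = 0.9394

0.9394


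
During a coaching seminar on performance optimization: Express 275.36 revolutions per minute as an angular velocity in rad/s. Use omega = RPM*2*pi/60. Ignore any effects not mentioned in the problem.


omega = RPM * 2 * pi / 60
omega = 275.36 * 2 * 3.14159 / 60
omega = 1730.1379 / 60 = 28.8356 rad/s

28.8356 rad/s


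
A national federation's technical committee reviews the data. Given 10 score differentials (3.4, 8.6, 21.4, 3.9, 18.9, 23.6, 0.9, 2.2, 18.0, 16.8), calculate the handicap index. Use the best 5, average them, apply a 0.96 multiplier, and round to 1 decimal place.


All differentials: 3.4, 8.6, 21.4, 3.9, 18.9, 23.6, 0.9, 2.2, 18.0, 16.8
Sorted: 0.9, 2.2, 3.4, 3.9, 8.6, 16.8, 18.0, 18.9, 21.4, 23.6
Best 5: 0.9, 2.2, 3.4, 3.9, 8.6
Average of best = 19 / 5 = 3.8
Raw index = 3.8 * 0.96 = 3.648
Handicap index = round(3.648, 1) = 3.6

3.6


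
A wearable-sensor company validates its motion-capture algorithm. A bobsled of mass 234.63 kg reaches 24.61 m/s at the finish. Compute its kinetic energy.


KE = 0.5 * m * v^2
KE = 0.5 * 234.63 * 24.61^2
KE = 0.5 * 234.63 * 605.6521 = 71052.0761 J

71052.0761 J


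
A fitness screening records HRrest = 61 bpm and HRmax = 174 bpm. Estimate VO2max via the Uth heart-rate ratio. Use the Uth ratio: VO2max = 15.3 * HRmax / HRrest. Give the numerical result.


VO2max = 15.3 * HRmax / HRrest
VO2max = 15.3 * 174 / 61
VO2max = 2662.2 / 61 = 43.6426 mL/kg/min

43.6426 mL/kg/min


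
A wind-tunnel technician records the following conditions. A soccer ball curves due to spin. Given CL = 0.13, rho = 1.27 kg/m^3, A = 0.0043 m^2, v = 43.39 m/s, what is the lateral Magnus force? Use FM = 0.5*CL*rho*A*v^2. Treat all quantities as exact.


FM = 0.5 * CL * rho * A * v^2
FM = 0.5 * 0.13 * 1.27 * 0.0043 * 43.39^2
v^2 = 1882.6921
FM = 0.5 * 0.13 * 1.27 * 0.0043 * 1882.6921 = 0.6683 N

0.6683 N


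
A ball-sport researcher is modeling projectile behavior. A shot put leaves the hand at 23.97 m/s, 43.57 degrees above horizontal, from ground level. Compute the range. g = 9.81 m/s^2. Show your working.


R = v^2 * sin(2*theta) / g
Convert angle to radians: theta = 43.57 deg = 0.7604 rad
sin(2*theta) = sin(1.5209) = 0.9988
R = 23.97^2 * 0.9988 / 9.81
R = 574.5609 * 0.9988 / 9.81 = 58.4959 m

58.4959 m


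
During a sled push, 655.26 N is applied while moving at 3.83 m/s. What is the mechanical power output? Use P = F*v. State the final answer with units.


P = F * v
P = 655.26 * 3.83
P = 2509.6458 W

2509.6458 W


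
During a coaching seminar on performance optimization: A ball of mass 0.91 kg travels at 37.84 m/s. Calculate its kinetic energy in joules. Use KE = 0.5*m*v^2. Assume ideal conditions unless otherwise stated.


KE = 0.5 * m * v^2
KE = 0.5 * 0.91 * 37.84^2
KE = 0.5 * 0.91 * 1431.8656 = 651.4988 J

651.4988 J


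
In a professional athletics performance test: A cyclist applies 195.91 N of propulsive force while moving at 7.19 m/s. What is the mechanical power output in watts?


P = F * v
P = 195.91 * 7.19
P = 1408.5929 W

1408.5929 W


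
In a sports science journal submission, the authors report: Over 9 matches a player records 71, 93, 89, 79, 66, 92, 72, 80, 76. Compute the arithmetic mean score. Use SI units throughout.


Average = sum / n
Sum = 718
Average = 718 / 9 = 79.7778

79.7778


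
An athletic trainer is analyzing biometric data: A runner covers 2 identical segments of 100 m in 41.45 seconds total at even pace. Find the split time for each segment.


Split time = total_time / n_laps = 41.45 / 2
Split time = 20.725 s per lap

20.725 s


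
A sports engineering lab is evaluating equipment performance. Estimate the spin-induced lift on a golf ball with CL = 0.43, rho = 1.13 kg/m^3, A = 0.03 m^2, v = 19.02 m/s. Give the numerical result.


FM = 0.5 * CL * rho * A * v^2
FM = 0.5 * 0.43 * 1.13 * 0.03 * 19.02^2
v^2 = 361.7604
FM = 0.5 * 0.43 * 1.13 * 0.03 * 361.7604 = 2.6367 N

2.6367 N


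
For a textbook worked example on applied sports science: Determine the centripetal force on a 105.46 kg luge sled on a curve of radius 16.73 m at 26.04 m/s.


Fc = m * v^2 / r
v^2 = 26.04^2 = 678.0816
Fc = 105.46 * 678.0816 / 16.73
Fc = 71510.4855 / 16.73 = 4274.3865 N

4274.3865 N


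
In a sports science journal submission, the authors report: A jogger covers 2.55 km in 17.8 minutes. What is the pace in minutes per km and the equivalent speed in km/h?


Pace = time / distance = 17.8 min / 2.55 km = 6.9804 min/km
Speed = distance / time_in_hours = 2.55 / 0.2967 hr
Speed = 8.5955 km/h

6.9804 min/km, 8.5955 km/h


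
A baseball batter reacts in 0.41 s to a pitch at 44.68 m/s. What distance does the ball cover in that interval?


d = v * t
d = 44.68 * 0.41
d = 18.3188 m

18.3188 m


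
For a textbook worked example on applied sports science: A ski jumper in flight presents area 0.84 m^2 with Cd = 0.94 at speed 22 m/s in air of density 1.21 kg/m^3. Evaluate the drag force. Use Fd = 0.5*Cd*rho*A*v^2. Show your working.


Fd = 0.5 * Cd * rho * A * v^2
Fd = 0.5 * 0.94 * 1.21 * 0.84 * 22^2
v^2 = 484
Fd = 0.5 * 0.94 * 1.21 * 0.84 * 484 = 231.2107 N

231.2107 N


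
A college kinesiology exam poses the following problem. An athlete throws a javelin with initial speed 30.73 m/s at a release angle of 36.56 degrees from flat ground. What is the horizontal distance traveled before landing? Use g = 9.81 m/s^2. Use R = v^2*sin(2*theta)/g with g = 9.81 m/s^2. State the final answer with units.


R = v^2 * sin(2*theta) / g
Convert angle to radians: theta = 36.56 deg = 0.6381 rad
sin(2*theta) = sin(1.2762) = 0.9569
R = 30.73^2 * 0.9569 / 9.81
R = 944.3329 * 0.9569 / 9.81 = 92.1148 m

92.1148 m


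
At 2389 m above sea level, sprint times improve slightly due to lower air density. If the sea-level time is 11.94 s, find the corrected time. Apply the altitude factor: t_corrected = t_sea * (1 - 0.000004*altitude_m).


Correction factor = 1 - 0.000004 * 2389 = 0.990444
t_corrected = t_sea * factor = 11.94 * 0.990444
t_corrected = 11.8259 s

11.8259 s


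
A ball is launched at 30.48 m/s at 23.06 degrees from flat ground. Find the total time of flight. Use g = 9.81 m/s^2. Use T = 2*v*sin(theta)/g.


T = 2*v*sin(theta)/g
sin(theta) = sin(23.06 deg) = 0.3917
T = 2*30.48*0.3917 / 9.81
T = 23.8777 / 9.81 = 2.434 s

2.434 s


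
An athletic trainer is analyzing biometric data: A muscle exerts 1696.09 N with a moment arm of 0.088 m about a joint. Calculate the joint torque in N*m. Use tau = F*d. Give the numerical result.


tau = F * d
tau = 1696.09 * 0.088
tau = 149.2559 N*m

149.2559 N*m


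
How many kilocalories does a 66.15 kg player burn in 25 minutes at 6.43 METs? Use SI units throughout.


kcal = MET * mass * time_hr
Convert time: 25 min = 0.4167 hr
kcal = 6.43 * 66.15 * 0.4167
kcal = 177.2269 kcal

177.2269 kcal


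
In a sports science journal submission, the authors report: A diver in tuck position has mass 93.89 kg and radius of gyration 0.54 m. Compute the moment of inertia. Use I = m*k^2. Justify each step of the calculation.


I = m * k^2
I = 93.89 * 0.54^2
I = 93.89 * 0.2916 = 27.3783 kg*m^2

27.3783 kg*m^2


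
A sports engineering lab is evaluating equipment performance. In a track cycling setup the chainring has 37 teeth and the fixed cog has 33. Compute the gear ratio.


GR = front_teeth / rear_teeth
GR = 37 / 33
GR = 1.1212

1.1212


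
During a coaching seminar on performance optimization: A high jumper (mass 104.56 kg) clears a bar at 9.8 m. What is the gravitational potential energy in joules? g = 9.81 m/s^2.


PE = m * g * h
PE = 104.56 * 9.81 * 9.8
PE = 1025.7336 * 9.8 = 10052.1893 J

10052.1893 J


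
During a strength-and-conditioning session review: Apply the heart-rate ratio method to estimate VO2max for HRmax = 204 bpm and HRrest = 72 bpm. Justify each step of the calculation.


VO2max = 15.3 * HRmax / HRrest
VO2max = 15.3 * 204 / 72
VO2max = 3121.2 / 72 = 43.35 mL/kg/min

43.35 mL/kg/min


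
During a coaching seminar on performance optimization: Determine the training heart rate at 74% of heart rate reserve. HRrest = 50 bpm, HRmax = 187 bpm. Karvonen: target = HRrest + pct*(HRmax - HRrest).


Target = HRrest + pct*(HRmax - HRrest)
Heart rate reserve = HRmax - HRrest = 187 - 50 = 137 bpm
Fraction = 74% = 0.74
Target = 50 + 0.74 * 137
Target = 50 + 101.38 = 151.38 bpm

151.38 bpm


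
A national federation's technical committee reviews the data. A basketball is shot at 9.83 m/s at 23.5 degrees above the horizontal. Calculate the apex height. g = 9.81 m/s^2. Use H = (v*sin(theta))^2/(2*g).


H = (v*sin(theta))^2 / (2*g)
vy = v*sin(theta) = 9.83 * sin(23.5 deg) = 3.9197 m/s
H = vy^2 / (2*g) = 15.3641 / (2*9.81)
H = 15.3641 / 19.62 = 0.7831 m

0.7831 m


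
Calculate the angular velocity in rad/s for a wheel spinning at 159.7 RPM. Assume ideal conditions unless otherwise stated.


omega = RPM * 2 * pi / 60
omega = 159.7 * 2 * 3.14159 / 60
omega = 1003.4247 / 60 = 16.7237 rad/s

16.7237 rad/s


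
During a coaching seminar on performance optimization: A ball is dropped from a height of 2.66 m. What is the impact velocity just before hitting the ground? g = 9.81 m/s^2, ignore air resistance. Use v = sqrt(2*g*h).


v = sqrt(2 * g * h)
v = sqrt(2 * 9.81 * 2.66)
v = sqrt(52.1892) = 7.2242 m/s

7.2242 m/s


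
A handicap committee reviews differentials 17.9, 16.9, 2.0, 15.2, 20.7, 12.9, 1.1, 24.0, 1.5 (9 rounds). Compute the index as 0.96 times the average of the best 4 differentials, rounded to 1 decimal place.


All differentials: 17.9, 16.9, 2.0, 15.2, 20.7, 12.9, 1.1, 24.0, 1.5
Sorted: 1.1, 1.5, 2.0, 12.9, 15.2, 16.9, 17.9, 20.7, 24.0
Best 4: 1.1, 1.5, 2.0, 12.9
Average of best = 17.5 / 4 = 4.375
Raw index = 4.375 * 0.96 = 4.2
Handicap index = round(4.2, 1) = 4.2

4.2


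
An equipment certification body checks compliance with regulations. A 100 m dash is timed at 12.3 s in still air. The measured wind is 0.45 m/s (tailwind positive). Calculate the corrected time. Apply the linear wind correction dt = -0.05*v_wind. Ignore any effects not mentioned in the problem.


dt = -0.05 * v_wind = -0.05 * 0.45 = -0.0225 s
t_corrected = t_still + dt = 12.3 + (-0.0225)
t_corrected = 12.2775 s

12.2775 s


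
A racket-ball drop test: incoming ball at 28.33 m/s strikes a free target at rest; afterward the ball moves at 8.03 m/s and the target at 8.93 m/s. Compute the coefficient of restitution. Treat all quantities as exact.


e = (v2_after - v1_after) / (v1_before - v2_before)
Numerator = 8.93 - 8.03 = 0.9
Denominator = 28.33 - 0 = 28.33
e = 0.9 / 28.33 = 0.0318

0.0318


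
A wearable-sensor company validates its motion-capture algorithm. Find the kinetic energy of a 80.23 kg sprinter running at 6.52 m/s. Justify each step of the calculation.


KE = 0.5 * m * v^2
KE = 0.5 * 80.23 * 6.52^2
KE = 0.5 * 80.23 * 42.5104 = 1705.3047 J

1705.3047 J


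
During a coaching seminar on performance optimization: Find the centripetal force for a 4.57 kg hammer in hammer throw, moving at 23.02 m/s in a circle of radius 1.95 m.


Fc = m * v^2 / r
v^2 = 23.02^2 = 529.9204
Fc = 4.57 * 529.9204 / 1.95
Fc = 2421.7362 / 1.95 = 1241.916 N

1241.916 N


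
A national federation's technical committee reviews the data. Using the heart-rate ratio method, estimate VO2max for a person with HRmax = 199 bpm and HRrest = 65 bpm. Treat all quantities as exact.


VO2max = 15.3 * HRmax / HRrest
VO2max = 15.3 * 199 / 65
VO2max = 3044.7 / 65 = 46.8415 mL/kg/min

46.8415 mL/kg/min


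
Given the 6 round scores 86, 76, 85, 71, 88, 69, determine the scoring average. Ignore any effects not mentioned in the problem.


Average = sum / n
Sum = 475
Average = 475 / 6 = 79.1667

79.1667


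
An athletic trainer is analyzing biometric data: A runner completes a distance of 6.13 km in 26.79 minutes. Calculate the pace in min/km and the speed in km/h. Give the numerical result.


Pace = time / distance = 26.79 min / 6.13 km = 4.3703 min/km
Speed = distance / time_in_hours = 6.13 / 0.4465 hr
Speed = 13.729 km/h

4.3703 min/km, 13.729 km/h


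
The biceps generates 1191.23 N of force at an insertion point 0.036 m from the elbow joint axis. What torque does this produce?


tau = F * d
tau = 1191.23 * 0.036
tau = 42.8843 N*m

42.8843 N*m


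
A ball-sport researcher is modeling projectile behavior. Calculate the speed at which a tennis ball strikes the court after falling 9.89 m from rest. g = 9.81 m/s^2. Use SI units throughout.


v = sqrt(2 * g * h)
v = sqrt(2 * 9.81 * 9.89)
v = sqrt(194.0418) = 13.9299 m/s

13.9299 m/s


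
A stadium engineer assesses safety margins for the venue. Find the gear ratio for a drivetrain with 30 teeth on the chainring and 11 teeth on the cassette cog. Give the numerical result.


GR = front_teeth / rear_teeth
GR = 30 / 11
GR = 2.7273

2.7273


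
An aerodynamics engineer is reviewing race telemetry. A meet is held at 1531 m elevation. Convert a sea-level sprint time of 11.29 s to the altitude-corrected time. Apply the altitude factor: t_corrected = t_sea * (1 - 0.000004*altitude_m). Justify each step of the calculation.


Correction factor = 1 - 0.000004 * 1531 = 0.993876
t_corrected = t_sea * factor = 11.29 * 0.993876
t_corrected = 11.2209 s

11.2209 s


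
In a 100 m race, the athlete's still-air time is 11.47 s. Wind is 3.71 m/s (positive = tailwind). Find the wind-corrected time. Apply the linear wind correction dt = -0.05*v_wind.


dt = -0.05 * v_wind = -0.05 * 3.71 = -0.1855 s
t_corrected = t_still + dt = 11.47 + (-0.1855)
t_corrected = 11.2845 s

11.2845 s


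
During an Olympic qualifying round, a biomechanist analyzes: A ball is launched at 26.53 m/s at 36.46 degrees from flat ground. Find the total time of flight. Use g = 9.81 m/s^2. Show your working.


T = 2*v*sin(theta)/g
sin(theta) = sin(36.46 deg) = 0.5943
T = 2*26.53*0.5943 / 9.81
T = 31.5315 / 9.81 = 3.2142 s

3.2142 s


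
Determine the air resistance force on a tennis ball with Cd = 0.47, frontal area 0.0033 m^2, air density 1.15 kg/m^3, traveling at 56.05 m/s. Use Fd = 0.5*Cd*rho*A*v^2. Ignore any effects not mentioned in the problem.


Fd = 0.5 * Cd * rho * A * v^2
Fd = 0.5 * 0.47 * 1.15 * 0.0033 * 56.05^2
v^2 = 3141.6025
Fd = 0.5 * 0.47 * 1.15 * 0.0033 * 3141.6025 = 2.8018 N

2.8018 N


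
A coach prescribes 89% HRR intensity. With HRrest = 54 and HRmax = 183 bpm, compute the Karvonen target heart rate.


Target = HRrest + pct*(HRmax - HRrest)
Heart rate reserve = HRmax - HRrest = 183 - 54 = 129 bpm
Fraction = 89% = 0.89
Target = 54 + 0.89 * 129
Target = 54 + 114.81 = 168.81 bpm

168.81 bpm


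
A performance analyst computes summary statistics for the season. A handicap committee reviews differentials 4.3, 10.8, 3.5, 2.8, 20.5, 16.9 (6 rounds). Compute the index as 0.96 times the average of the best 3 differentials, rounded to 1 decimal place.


All differentials: 4.3, 10.8, 3.5, 2.8, 20.5, 16.9
Sorted: 2.8, 3.5, 4.3, 10.8, 16.9, 20.5
Best 3: 2.8, 3.5, 4.3
Average of best = 10.6 / 3 = 3.5333
Raw index = 3.5333 * 0.96 = 3.392
Handicap index = round(3.392, 1) = 3.4

3.4


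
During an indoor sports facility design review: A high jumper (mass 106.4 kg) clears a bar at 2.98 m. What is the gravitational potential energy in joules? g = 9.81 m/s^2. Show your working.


PE = m * g * h
PE = 106.4 * 9.81 * 2.98
PE = 1043.784 * 2.98 = 3110.4763 J

3110.4763 J


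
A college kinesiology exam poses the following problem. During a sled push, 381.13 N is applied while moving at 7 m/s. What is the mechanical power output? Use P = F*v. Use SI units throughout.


P = F * v
P = 381.13 * 7
P = 2667.91 W

2667.91 W


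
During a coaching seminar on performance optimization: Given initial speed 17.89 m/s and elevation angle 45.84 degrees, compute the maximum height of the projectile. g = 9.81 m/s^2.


H = (v*sin(theta))^2 / (2*g)
vy = v*sin(theta) = 17.89 * sin(45.84 deg) = 12.8342 m/s
H = vy^2 / (2*g) = 164.7176 / (2*9.81)
H = 164.7176 / 19.62 = 8.3954 m

8.3954 m


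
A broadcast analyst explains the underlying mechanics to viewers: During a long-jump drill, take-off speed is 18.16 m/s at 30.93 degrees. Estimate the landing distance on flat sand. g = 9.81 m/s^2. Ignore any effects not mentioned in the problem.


R = v^2 * sin(2*theta) / g
Convert angle to radians: theta = 30.93 deg = 0.5398 rad
sin(2*theta) = sin(1.0797) = 0.8818
R = 18.16^2 * 0.8818 / 9.81
R = 329.7856 * 0.8818 / 9.81 = 29.6437 m

29.6437 m


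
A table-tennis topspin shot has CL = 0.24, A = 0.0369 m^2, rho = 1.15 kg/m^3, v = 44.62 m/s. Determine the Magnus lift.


FM = 0.5 * CL * rho * A * v^2
FM = 0.5 * 0.24 * 1.15 * 0.0369 * 44.62^2
v^2 = 1990.9444
FM = 0.5 * 0.24 * 1.15 * 0.0369 * 1990.9444 = 10.1383 N

10.1383 N


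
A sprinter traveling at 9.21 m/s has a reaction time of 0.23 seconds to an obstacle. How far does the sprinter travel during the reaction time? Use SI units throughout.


d = v * t
d = 9.21 * 0.23
d = 2.1183 m

2.1183 m


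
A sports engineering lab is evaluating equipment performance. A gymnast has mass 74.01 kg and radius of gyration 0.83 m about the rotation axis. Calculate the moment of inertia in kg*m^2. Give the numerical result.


I = m * k^2
I = 74.01 * 0.83^2
I = 74.01 * 0.6889 = 50.9855 kg*m^2

50.9855 kg*m^2


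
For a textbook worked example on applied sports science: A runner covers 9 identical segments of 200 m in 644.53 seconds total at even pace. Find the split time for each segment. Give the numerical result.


Split time = total_time / n_laps = 644.53 / 9
Split time = 71.6144 s per lap

71.6144 s


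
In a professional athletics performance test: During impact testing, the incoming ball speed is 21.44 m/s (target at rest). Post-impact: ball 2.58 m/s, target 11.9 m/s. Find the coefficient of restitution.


e = (v2_after - v1_after) / (v1_before - v2_before)
Numerator = 11.9 - 2.58 = 9.32
Denominator = 21.44 - 0 = 21.44
e = 9.32 / 21.44 = 0.4347

0.4347


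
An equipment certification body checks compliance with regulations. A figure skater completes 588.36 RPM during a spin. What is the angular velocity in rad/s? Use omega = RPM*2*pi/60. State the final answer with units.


omega = RPM * 2 * pi / 60
omega = 588.36 * 2 * 3.14159 / 60
omega = 3696.7749 / 60 = 61.6129 rad/s

61.6129 rad/s


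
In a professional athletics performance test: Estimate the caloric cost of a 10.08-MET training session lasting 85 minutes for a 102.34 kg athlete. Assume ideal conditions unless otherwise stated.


kcal = MET * mass * time_hr
Convert time: 85 min = 1.4167 hr
kcal = 10.08 * 102.34 * 1.4167
kcal = 1461.4152 kcal

1461.4152 kcal


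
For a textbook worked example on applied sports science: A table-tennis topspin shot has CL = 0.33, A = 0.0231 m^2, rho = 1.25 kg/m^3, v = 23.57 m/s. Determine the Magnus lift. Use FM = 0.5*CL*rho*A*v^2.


FM = 0.5 * CL * rho * A * v^2
FM = 0.5 * 0.33 * 1.25 * 0.0231 * 23.57^2
v^2 = 555.5449
FM = 0.5 * 0.33 * 1.25 * 0.0231 * 555.5449 = 2.6468 N

2.6468 N


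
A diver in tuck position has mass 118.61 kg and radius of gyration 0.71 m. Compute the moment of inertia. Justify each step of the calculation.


I = m * k^2
I = 118.61 * 0.71^2
I = 118.61 * 0.5041 = 59.7913 kg*m^2

59.7913 kg*m^2


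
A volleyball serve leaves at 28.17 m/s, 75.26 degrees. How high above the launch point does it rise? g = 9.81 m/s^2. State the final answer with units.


H = (v*sin(theta))^2 / (2*g)
vy = v*sin(theta) = 28.17 * sin(75.26 deg) = 27.2429 m/s
H = vy^2 / (2*g) = 742.1775 / (2*9.81)
H = 742.1775 / 19.62 = 37.8276 m

37.8276 m


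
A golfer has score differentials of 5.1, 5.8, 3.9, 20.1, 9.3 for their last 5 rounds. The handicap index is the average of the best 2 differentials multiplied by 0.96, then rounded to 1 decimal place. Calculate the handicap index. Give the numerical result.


All differentials: 5.1, 5.8, 3.9, 20.1, 9.3
Sorted: 3.9, 5.1, 5.8, 9.3, 20.1
Best 2: 3.9, 5.1
Average of best = 9 / 2 = 4.5
Raw index = 4.5 * 0.96 = 4.32
Handicap index = round(4.32, 1) = 4.3

4.3


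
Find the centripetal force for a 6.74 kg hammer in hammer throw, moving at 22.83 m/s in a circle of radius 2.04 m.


Fc = m * v^2 / r
v^2 = 22.83^2 = 521.2089
Fc = 6.74 * 521.2089 / 2.04
Fc = 3512.948 / 2.04 = 1722.0333 N

1722.0333 N


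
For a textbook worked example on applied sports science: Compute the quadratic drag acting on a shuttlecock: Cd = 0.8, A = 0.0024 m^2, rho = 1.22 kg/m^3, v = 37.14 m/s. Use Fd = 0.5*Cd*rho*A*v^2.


Fd = 0.5 * Cd * rho * A * v^2
Fd = 0.5 * 0.8 * 1.22 * 0.0024 * 37.14^2
v^2 = 1379.3796
Fd = 0.5 * 0.8 * 1.22 * 0.0024 * 1379.3796 = 1.6155 N

1.6155 N


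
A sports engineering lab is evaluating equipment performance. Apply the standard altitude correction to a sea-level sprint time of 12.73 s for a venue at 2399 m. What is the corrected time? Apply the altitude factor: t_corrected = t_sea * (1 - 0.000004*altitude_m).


Correction factor = 1 - 0.000004 * 2399 = 0.990404
t_corrected = t_sea * factor = 12.73 * 0.990404
t_corrected = 12.6078 s

12.6078 s


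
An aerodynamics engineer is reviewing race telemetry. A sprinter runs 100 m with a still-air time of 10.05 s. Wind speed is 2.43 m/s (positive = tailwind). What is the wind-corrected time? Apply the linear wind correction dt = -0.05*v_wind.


dt = -0.05 * v_wind = -0.05 * 2.43 = -0.1215 s
t_corrected = t_still + dt = 10.05 + (-0.1215)
t_corrected = 9.9285 s

9.9285 s


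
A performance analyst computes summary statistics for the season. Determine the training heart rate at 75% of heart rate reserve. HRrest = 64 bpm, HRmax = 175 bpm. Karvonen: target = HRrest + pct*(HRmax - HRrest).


Target = HRrest + pct*(HRmax - HRrest)
Heart rate reserve = HRmax - HRrest = 175 - 64 = 111 bpm
Fraction = 75% = 0.75
Target = 64 + 0.75 * 111
Target = 64 + 83.25 = 147.25 bpm

147.25 bpm


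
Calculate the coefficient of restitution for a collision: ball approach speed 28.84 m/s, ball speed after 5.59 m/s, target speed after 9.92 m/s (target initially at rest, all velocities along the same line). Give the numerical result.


e = (v2_after - v1_after) / (v1_before - v2_before)
Numerator = 9.92 - 5.59 = 4.33
Denominator = 28.84 - 0 = 28.84
e = 4.33 / 28.84 = 0.1501

0.1501


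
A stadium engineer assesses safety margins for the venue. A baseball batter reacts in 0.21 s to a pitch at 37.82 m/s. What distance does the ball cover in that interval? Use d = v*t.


d = v * t
d = 37.82 * 0.21
d = 7.9422 m

7.9422 m


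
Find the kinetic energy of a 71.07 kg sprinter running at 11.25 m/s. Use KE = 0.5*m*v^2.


KE = 0.5 * m * v^2
KE = 0.5 * 71.07 * 11.25^2
KE = 0.5 * 71.07 * 126.5625 = 4497.3984 J

4497.3984 J


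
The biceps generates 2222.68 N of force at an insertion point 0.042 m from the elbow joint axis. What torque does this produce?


tau = F * d
tau = 2222.68 * 0.042
tau = 93.3526 N*m

93.3526 N*m


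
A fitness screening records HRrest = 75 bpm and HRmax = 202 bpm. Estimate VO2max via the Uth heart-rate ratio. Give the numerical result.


VO2max = 15.3 * HRmax / HRrest
VO2max = 15.3 * 202 / 75
VO2max = 3090.6 / 75 = 41.208 mL/kg/min

41.208 mL/kg/min


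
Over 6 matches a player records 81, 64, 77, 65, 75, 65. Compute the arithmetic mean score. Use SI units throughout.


Average = sum / n
Sum = 427
Average = 427 / 6 = 71.1667

71.1667


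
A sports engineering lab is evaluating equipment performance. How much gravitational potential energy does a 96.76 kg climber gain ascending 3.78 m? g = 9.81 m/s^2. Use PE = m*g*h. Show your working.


PE = m * g * h
PE = 96.76 * 9.81 * 3.78
PE = 949.2156 * 3.78 = 3588.035 J

3588.035 J


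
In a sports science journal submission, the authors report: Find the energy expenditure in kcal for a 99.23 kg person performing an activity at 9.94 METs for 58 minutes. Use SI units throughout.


kcal = MET * mass * time_hr
Convert time: 58 min = 0.9667 hr
kcal = 9.94 * 99.23 * 0.9667
kcal = 953.468 kcal

953.468 kcal


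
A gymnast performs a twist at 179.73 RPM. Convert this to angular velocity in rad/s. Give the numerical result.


omega = RPM * 2 * pi / 60
omega = 179.73 * 2 * 3.14159 / 60
omega = 1129.2769 / 60 = 18.8213 rad/s

18.8213 rad/s


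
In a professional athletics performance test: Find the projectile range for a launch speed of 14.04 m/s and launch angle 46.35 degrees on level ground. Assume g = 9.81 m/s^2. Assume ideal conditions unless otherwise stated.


R = v^2 * sin(2*theta) / g
Convert angle to radians: theta = 46.35 deg = 0.809 rad
sin(2*theta) = sin(1.6179) = 0.9989
R = 14.04^2 * 0.9989 / 9.81
R = 197.1216 * 0.9989 / 9.81 = 20.0716 m

20.0716 m


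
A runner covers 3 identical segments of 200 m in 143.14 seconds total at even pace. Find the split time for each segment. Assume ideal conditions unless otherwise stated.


Split time = total_time / n_laps = 143.14 / 3
Split time = 47.7133 s per lap

47.7133 s


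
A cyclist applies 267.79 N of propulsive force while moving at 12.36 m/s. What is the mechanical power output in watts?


P = F * v
P = 267.79 * 12.36
P = 3309.8844 W

3309.8844 W


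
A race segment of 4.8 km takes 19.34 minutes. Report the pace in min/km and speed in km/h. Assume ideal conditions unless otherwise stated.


Pace = time / distance = 19.34 min / 4.8 km = 4.0292 min/km
Speed = distance / time_in_hours = 4.8 / 0.3223 hr
Speed = 14.8914 km/h

4.0292 min/km, 14.8914 km/h


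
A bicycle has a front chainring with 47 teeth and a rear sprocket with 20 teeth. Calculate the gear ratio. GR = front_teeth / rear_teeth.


GR = front_teeth / rear_teeth
GR = 47 / 20
GR = 2.35

2.35


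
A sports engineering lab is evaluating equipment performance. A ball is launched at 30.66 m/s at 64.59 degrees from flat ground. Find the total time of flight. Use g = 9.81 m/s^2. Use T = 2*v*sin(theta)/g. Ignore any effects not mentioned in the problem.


T = 2*v*sin(theta)/g
sin(theta) = sin(64.59 deg) = 0.9033
T = 2*30.66*0.9033 / 9.81
T = 55.3879 / 9.81 = 5.6461 s

5.6461 s
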